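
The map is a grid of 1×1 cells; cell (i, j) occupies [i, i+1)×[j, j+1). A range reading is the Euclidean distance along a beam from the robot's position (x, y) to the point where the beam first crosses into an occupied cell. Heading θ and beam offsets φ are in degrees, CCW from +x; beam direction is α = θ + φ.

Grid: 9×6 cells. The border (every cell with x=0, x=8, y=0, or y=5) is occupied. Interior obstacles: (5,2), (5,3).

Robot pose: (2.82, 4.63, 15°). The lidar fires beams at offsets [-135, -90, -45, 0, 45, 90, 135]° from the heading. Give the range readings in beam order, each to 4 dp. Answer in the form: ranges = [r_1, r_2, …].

ranges = [3.6400, 3.7581, 2.5172, 1.4296, 0.4272, 0.3831, 0.7400]

beam 1: φ=-135°, α=240°
  dir = (cos 240°, sin 240°) = (-0.5000, -0.8660); from cell (2,4)
  next x-line at t=1.6400, next y-line at t=0.7275; Δt_x=2.0000, Δt_y=1.1547
    y: enter (2,3) at t=0.7275
    x: enter (1,3) at t=1.6400
    y: enter (1,2) at t=1.8822
    y: enter (1,1) at t=3.0369
    x: enter (0,1) at t=3.6400 ← occupied
  → r_1 = 3.6400
beam 2: φ=-90°, α=285°
  dir = (cos 285°, sin 285°) = (0.2588, -0.9659); from cell (2,4)
  next x-line at t=0.6955, next y-line at t=0.6522; Δt_x=3.8637, Δt_y=1.0353
    y: enter (2,3) at t=0.6522
    x: enter (3,3) at t=0.6955
    y: enter (3,2) at t=1.6875
    y: enter (3,1) at t=2.7228
    y: enter (3,0) at t=3.7581 ← occupied
  → r_2 = 3.7581
beam 3: φ=-45°, α=330°
  dir = (cos 330°, sin 330°) = (0.8660, -0.5000); from cell (2,4)
  next x-line at t=0.2078, next y-line at t=1.2600; Δt_x=1.1547, Δt_y=2.0000
    x: enter (3,4) at t=0.2078
    y: enter (3,3) at t=1.2600
    x: enter (4,3) at t=1.3625
    x: enter (5,3) at t=2.5172 ← occupied
  → r_3 = 2.5172
beam 4: φ=0°, α=15°
  dir = (cos 15°, sin 15°) = (0.9659, 0.2588); from cell (2,4)
  next x-line at t=0.1863, next y-line at t=1.4296; Δt_x=1.0353, Δt_y=3.8637
    x: enter (3,4) at t=0.1863
    x: enter (4,4) at t=1.2216
    y: enter (4,5) at t=1.4296 ← occupied
  → r_4 = 1.4296
beam 5: φ=45°, α=60°
  dir = (cos 60°, sin 60°) = (0.5000, 0.8660); from cell (2,4)
  next x-line at t=0.3600, next y-line at t=0.4272; Δt_x=2.0000, Δt_y=1.1547
    x: enter (3,4) at t=0.3600
    y: enter (3,5) at t=0.4272 ← occupied
  → r_5 = 0.4272
beam 6: φ=90°, α=105°
  dir = (cos 105°, sin 105°) = (-0.2588, 0.9659); from cell (2,4)
  next x-line at t=3.1682, next y-line at t=0.3831; Δt_x=3.8637, Δt_y=1.0353
    y: enter (2,5) at t=0.3831 ← occupied
  → r_6 = 0.3831
beam 7: φ=135°, α=150°
  dir = (cos 150°, sin 150°) = (-0.8660, 0.5000); from cell (2,4)
  next x-line at t=0.9469, next y-line at t=0.7400; Δt_x=1.1547, Δt_y=2.0000
    y: enter (2,5) at t=0.7400 ← occupied
  → r_7 = 0.7400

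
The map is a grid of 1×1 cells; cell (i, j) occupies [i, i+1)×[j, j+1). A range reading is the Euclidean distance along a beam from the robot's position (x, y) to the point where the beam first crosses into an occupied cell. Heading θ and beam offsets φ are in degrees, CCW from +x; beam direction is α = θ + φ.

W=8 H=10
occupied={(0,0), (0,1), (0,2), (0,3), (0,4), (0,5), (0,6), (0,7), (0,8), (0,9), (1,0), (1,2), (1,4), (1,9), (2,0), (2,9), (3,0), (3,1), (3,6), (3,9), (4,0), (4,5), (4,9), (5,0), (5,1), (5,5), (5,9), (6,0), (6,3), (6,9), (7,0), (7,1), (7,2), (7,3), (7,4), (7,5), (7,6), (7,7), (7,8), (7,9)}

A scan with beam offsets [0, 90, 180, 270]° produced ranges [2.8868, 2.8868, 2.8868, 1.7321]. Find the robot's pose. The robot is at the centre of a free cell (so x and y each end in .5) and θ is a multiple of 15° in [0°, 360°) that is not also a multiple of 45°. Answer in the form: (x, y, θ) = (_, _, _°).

(x, y, θ) = (4.5, 3.5, 30°)

The pose lattice has 40·16 = 640 candidates. Test each by forward raycasting.
  (6.5, 2.5, 120°): beam 1 = 0.5774 ≠ 2.8868 ✗
  (4.5, 7.5, 330°): beam 2 = 1.7321 ≠ 2.8868 ✗
  (4.5, 1.5, 75°): beam 1 = 3.6235 ≠ 2.8868 ✗
  (1.5, 3.5, 285°): beam 1 = 0.5176 ≠ 2.8868 ✗
  (3.5, 7.5, 345°): beam 1 = 3.6235 ≠ 2.8868 ✗
  …
  (4.5, 3.5, 30°): r_1=2.8868, r_2=2.8868, r_3=2.8868, r_4=1.7321 — all match ✓
Only this pose fits every beam.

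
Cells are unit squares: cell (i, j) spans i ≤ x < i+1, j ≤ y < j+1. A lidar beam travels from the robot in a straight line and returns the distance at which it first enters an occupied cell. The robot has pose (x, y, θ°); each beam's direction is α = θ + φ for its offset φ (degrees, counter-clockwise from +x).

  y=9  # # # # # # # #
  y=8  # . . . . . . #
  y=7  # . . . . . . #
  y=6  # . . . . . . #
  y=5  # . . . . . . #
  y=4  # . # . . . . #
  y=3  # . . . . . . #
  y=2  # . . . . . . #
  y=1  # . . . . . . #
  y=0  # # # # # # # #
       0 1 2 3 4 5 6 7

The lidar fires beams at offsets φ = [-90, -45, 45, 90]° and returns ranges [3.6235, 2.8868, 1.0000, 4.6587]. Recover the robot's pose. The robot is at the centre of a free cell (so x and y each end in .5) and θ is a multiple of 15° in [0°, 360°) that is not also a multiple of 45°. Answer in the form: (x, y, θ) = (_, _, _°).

Candidates: 47 free-cell centres × 16 headings = 752 poses. Raycast each; keep the one whose scan matches to 4 dp.
  (2.5, 8.5, 150°): beam 1 = 0.5774 ≠ 3.6235 ✗
  (2.5, 2.5, 195°): beam 1 = 1.5529 ≠ 3.6235 ✗
  (4.5, 5.5, 150°): beam 1 = 4.0415 ≠ 3.6235 ✗
  (6.5, 2.5, 120°): beam 1 = 0.5774 ≠ 3.6235 ✗
  …
  (3.5, 5.5, 195°): r_1=3.6235, r_2=2.8868, r_3=1.0000, r_4=4.6587 — all match ✓
Unique over the lattice → pose = (3.5, 5.5, 195°).

(x, y, θ) = (3.5, 5.5, 195°)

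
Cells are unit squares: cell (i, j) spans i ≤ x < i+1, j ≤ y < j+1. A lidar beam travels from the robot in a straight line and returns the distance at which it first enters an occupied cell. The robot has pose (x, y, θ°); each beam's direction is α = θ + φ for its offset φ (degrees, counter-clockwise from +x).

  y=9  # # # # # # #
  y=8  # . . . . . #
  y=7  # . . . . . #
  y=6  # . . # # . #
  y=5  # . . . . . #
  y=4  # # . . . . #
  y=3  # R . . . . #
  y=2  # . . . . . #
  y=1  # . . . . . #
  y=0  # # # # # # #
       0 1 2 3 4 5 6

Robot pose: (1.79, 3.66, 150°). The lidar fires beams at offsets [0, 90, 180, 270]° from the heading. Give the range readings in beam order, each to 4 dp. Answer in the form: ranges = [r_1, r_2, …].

ranges = [0.6800, 1.5800, 4.8613, 0.3926]

beam 1: φ=0°, α=150°
  cosα=-0.8660 sinα=0.5000 | (1,3) | tMaxX 0.9122 tMaxY 0.6800 | tΔX 1.1547 tΔY 2.0000
    t=0.6800 [y] (1,4) — stop
  → r_1 = 0.6800
beam 2: φ=90°, α=240°
  cosα=-0.5000 sinα=-0.8660 | (1,3) | tMaxX 1.5800 tMaxY 0.7621 | tΔX 2.0000 tΔY 1.1547
    t=0.7621 [y] (1,2)
    t=1.5800 [x] (0,2) — stop
  → r_2 = 1.5800
beam 3: φ=180°, α=330°
  cosα=0.8660 sinα=-0.5000 | (1,3) | tMaxX 0.2425 tMaxY 1.3200 | tΔX 1.1547 tΔY 2.0000
    t=0.2425 [x] (2,3)
    t=1.3200 [y] (2,2)
    t=1.3972 [x] (3,2)
    t=2.5519 [x] (4,2)
    t=3.3200 [y] (4,1)
    t=3.7066 [x] (5,1)
    t=4.8613 [x] (6,1) — stop
  → r_3 = 4.8613
beam 4: φ=270°, α=60°
  cosα=0.5000 sinα=0.8660 | (1,3) | tMaxX 0.4200 tMaxY 0.3926 | tΔX 2.0000 tΔY 1.1547
    t=0.3926 [y] (1,4) — stop
  → r_4 = 0.3926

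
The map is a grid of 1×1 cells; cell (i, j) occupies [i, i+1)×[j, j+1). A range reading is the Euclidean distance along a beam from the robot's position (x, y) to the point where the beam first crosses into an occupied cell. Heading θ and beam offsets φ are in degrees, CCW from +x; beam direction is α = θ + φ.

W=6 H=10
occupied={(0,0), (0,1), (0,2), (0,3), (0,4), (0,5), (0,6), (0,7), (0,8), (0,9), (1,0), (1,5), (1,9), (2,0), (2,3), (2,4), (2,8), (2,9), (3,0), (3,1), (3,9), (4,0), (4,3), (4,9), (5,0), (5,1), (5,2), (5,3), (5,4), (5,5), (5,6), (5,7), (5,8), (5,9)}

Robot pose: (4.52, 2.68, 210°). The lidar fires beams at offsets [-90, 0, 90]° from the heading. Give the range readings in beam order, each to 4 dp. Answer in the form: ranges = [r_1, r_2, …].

beam 1: φ=-90°, α=120°
  d=(-0.5000,0.8660)  start (4,2)  tX=1.0400 tY=0.3695  stride 1/|dx|=2.0000 1/|dy|=1.1547
    cross y-line → (4,3), t=0.3695 (wall)
  → r_1 = 0.3695
beam 2: φ=0°, α=210°
  d=(-0.8660,-0.5000)  start (4,2)  tX=0.6004 tY=1.3600  stride 1/|dx|=1.1547 1/|dy|=2.0000
    cross x-line → (3,2), t=0.6004
    cross y-line → (3,1), t=1.3600 (wall)
  → r_2 = 1.3600
beam 3: φ=90°, α=300°
  d=(0.5000,-0.8660)  start (4,2)  tX=0.9600 tY=0.7852  stride 1/|dx|=2.0000 1/|dy|=1.1547
    cross y-line → (4,1), t=0.7852
    cross x-line → (5,1), t=0.9600 (wall)
  → r_3 = 0.9600

ranges = [0.3695, 1.3600, 0.9600]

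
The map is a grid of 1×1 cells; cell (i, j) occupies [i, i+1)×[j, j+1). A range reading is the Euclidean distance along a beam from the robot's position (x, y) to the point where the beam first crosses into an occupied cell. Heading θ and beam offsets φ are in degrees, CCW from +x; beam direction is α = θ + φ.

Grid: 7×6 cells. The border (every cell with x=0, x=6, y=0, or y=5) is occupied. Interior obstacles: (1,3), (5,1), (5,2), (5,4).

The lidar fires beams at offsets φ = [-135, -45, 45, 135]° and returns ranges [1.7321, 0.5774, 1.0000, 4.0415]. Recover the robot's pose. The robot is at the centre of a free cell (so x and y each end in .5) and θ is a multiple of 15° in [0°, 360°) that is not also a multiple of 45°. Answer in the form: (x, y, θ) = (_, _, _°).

Candidates: 16 free-cell centres × 16 headings = 256 poses. Raycast each; keep the one whose scan matches to 4 dp.
  (4.5, 1.5, 285°): beam 1 = 3.0000 ≠ 1.7321 ✗
  (5.5, 3.5, 255°): beam 1 = 0.5774 ≠ 1.7321 ✗
  (1.5, 1.5, 330°): beam 1 = 0.5176 ≠ 1.7321 ✗
  (2.5, 2.5, 30°): beam 1 = 1.5529 ≠ 1.7321 ✗
  …
  (2.5, 1.5, 285°): r_1=1.7321, r_2=0.5774, r_3=1.0000, r_4=4.0415 — all match ✓
Unique over the lattice → pose = (2.5, 1.5, 285°).

(x, y, θ) = (2.5, 1.5, 285°)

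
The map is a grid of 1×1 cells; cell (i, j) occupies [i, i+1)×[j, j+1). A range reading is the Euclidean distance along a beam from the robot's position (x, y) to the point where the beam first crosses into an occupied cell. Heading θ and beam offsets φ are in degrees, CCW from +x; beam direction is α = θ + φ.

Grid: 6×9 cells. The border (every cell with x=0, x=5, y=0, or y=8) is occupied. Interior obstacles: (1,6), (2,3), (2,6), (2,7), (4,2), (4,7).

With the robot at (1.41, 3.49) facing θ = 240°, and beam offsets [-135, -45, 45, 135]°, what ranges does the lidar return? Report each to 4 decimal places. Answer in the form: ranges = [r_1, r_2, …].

ranges = [1.5841, 0.4245, 2.5778, 0.6108]

beam 1: φ=-135°, α=105°
  d=(-0.2588,0.9659)  start (1,3)  tX=1.5841 tY=0.5280  stride 1/|dx|=3.8637 1/|dy|=1.0353
    cross y-line → (1,4), t=0.5280
    cross y-line → (1,5), t=1.5633
    cross x-line → (0,5), t=1.5841 (wall)
  → r_1 = 1.5841
beam 2: φ=-45°, α=195°
  d=(-0.9659,-0.2588)  start (1,3)  tX=0.4245 tY=1.8932  stride 1/|dx|=1.0353 1/|dy|=3.8637
    cross x-line → (0,3), t=0.4245 (wall)
  → r_2 = 0.4245
beam 3: φ=45°, α=285°
  d=(0.2588,-0.9659)  start (1,3)  tX=2.2796 tY=0.5073  stride 1/|dx|=3.8637 1/|dy|=1.0353
    cross y-line → (1,2), t=0.5073
    cross y-line → (1,1), t=1.5426
    cross x-line → (2,1), t=2.2796
    cross y-line → (2,0), t=2.5778 (wall)
  → r_3 = 2.5778
beam 4: φ=135°, α=15°
  d=(0.9659,0.2588)  start (1,3)  tX=0.6108 tY=1.9705  stride 1/|dx|=1.0353 1/|dy|=3.8637
    cross x-line → (2,3), t=0.6108 (wall)
  → r_4 = 0.6108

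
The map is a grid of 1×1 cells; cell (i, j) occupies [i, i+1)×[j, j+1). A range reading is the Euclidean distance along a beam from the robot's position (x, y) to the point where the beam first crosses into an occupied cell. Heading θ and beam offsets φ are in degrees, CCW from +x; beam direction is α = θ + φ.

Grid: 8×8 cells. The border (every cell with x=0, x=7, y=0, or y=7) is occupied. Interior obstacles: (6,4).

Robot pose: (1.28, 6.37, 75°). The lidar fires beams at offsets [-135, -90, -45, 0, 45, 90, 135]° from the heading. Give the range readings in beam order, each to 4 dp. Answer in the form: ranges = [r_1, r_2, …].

beam 1: φ=-135°, α=300°
  d=(0.5000,-0.8660)  start (1,6)  tX=1.4400 tY=0.4272  stride 1/|dx|=2.0000 1/|dy|=1.1547
    cross y-line → (1,5), t=0.4272
    cross x-line → (2,5), t=1.4400
    cross y-line → (2,4), t=1.5819
    cross y-line → (2,3), t=2.7366
    cross x-line → (3,3), t=3.4400
    cross y-line → (3,2), t=3.8913
    cross y-line → (3,1), t=5.0460
    cross x-line → (4,1), t=5.4400
    cross y-line → (4,0), t=6.2007 (wall)
  → r_1 = 6.2007
beam 2: φ=-90°, α=345°
  d=(0.9659,-0.2588)  start (1,6)  tX=0.7454 tY=1.4296  stride 1/|dx|=1.0353 1/|dy|=3.8637
    cross x-line → (2,6), t=0.7454
    cross y-line → (2,5), t=1.4296
    cross x-line → (3,5), t=1.7807
    cross x-line → (4,5), t=2.8160
    cross x-line → (5,5), t=3.8512
    cross x-line → (6,5), t=4.8865
    cross y-line → (6,4), t=5.2933 (wall)
  → r_2 = 5.2933
beam 3: φ=-45°, α=30°
  d=(0.8660,0.5000)  start (1,6)  tX=0.8314 tY=1.2600  stride 1/|dx|=1.1547 1/|dy|=2.0000
    cross x-line → (2,6), t=0.8314
    cross y-line → (2,7), t=1.2600 (wall)
  → r_3 = 1.2600
beam 4: φ=0°, α=75°
  d=(0.2588,0.9659)  start (1,6)  tX=2.7819 tY=0.6522  stride 1/|dx|=3.8637 1/|dy|=1.0353
    cross y-line → (1,7), t=0.6522 (wall)
  → r_4 = 0.6522
beam 5: φ=45°, α=120°
  d=(-0.5000,0.8660)  start (1,6)  tX=0.5600 tY=0.7275  stride 1/|dx|=2.0000 1/|dy|=1.1547
    cross x-line → (0,6), t=0.5600 (wall)
  → r_5 = 0.5600
beam 6: φ=90°, α=165°
  d=(-0.9659,0.2588)  start (1,6)  tX=0.2899 tY=2.4341  stride 1/|dx|=1.0353 1/|dy|=3.8637
    cross x-line → (0,6), t=0.2899 (wall)
  → r_6 = 0.2899
beam 7: φ=135°, α=210°
  d=(-0.8660,-0.5000)  start (1,6)  tX=0.3233 tY=0.7400  stride 1/|dx|=1.1547 1/|dy|=2.0000
    cross x-line → (0,6), t=0.3233 (wall)
  → r_7 = 0.3233

ranges = [6.2007, 5.2933, 1.2600, 0.6522, 0.5600, 0.2899, 0.3233]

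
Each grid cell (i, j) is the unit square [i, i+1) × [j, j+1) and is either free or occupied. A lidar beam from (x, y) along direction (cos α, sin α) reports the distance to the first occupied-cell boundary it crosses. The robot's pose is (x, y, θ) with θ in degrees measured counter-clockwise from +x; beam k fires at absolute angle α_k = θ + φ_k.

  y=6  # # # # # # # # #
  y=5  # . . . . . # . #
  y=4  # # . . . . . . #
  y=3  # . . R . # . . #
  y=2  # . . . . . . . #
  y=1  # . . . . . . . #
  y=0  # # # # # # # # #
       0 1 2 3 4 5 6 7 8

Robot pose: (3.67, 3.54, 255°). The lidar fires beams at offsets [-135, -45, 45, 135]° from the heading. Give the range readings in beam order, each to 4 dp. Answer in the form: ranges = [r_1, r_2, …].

beam 1: φ=-135°, α=120°
  dir = (cos 120°, sin 120°) = (-0.5000, 0.8660); from cell (3,3)
  next x-line at t=1.3400, next y-line at t=0.5312; Δt_x=2.0000, Δt_y=1.1547
    y: enter (3,4) at t=0.5312
    x: enter (2,4) at t=1.3400
    y: enter (2,5) at t=1.6859
    y: enter (2,6) at t=2.8406 ← occupied
  → r_1 = 2.8406
beam 2: φ=-45°, α=210°
  dir = (cos 210°, sin 210°) = (-0.8660, -0.5000); from cell (3,3)
  next x-line at t=0.7736, next y-line at t=1.0800; Δt_x=1.1547, Δt_y=2.0000
    x: enter (2,3) at t=0.7736
    y: enter (2,2) at t=1.0800
    x: enter (1,2) at t=1.9283
    y: enter (1,1) at t=3.0800
    x: enter (0,1) at t=3.0831 ← occupied
  → r_2 = 3.0831
beam 3: φ=45°, α=300°
  dir = (cos 300°, sin 300°) = (0.5000, -0.8660); from cell (3,3)
  next x-line at t=0.6600, next y-line at t=0.6235; Δt_x=2.0000, Δt_y=1.1547
    y: enter (3,2) at t=0.6235
    x: enter (4,2) at t=0.6600
    y: enter (4,1) at t=1.7782
    x: enter (5,1) at t=2.6600
    y: enter (5,0) at t=2.9329 ← occupied
  → r_3 = 2.9329
beam 4: φ=135°, α=30°
  dir = (cos 30°, sin 30°) = (0.8660, 0.5000); from cell (3,3)
  next x-line at t=0.3811, next y-line at t=0.9200; Δt_x=1.1547, Δt_y=2.0000
    x: enter (4,3) at t=0.3811
    y: enter (4,4) at t=0.9200
    x: enter (5,4) at t=1.5358
    x: enter (6,4) at t=2.6905
    y: enter (6,5) at t=2.9200 ← occupied
  → r_4 = 2.9200

ranges = [2.8406, 3.0831, 2.9329, 2.9200]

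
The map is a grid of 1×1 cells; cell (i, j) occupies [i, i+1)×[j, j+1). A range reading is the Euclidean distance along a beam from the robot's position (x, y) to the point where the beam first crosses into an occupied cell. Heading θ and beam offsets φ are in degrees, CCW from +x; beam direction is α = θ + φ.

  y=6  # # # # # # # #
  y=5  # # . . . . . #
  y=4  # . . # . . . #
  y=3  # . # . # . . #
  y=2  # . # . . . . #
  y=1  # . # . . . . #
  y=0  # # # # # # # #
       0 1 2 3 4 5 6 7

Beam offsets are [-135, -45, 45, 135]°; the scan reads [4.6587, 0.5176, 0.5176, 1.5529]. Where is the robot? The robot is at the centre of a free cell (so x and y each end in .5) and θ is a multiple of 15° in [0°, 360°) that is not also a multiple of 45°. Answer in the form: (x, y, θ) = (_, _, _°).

(x, y, θ) = (2.5, 5.5, 120°)

Candidates: 24 free-cell centres × 16 headings = 384 poses. Raycast each; keep the one whose scan matches to 4 dp.
  (5.5, 3.5, 15°): beam 1 = 2.8868 ≠ 4.6587 ✗
  (4.5, 5.5, 105°): beam 1 = 2.8868 ≠ 4.6587 ✗
  (5.5, 3.5, 195°): beam 1 = 2.8868 ≠ 4.6587 ✗
  (6.5, 5.5, 105°): beam 1 = 0.5774 ≠ 4.6587 ✗
  (1.5, 4.5, 60°): beam 1 = 1.9319 ≠ 4.6587 ✗
  …
  (2.5, 5.5, 120°): r_1=4.6587, r_2=0.5176, r_3=0.5176, r_4=1.5529 — all match ✓
No second candidate reproduces the full scan.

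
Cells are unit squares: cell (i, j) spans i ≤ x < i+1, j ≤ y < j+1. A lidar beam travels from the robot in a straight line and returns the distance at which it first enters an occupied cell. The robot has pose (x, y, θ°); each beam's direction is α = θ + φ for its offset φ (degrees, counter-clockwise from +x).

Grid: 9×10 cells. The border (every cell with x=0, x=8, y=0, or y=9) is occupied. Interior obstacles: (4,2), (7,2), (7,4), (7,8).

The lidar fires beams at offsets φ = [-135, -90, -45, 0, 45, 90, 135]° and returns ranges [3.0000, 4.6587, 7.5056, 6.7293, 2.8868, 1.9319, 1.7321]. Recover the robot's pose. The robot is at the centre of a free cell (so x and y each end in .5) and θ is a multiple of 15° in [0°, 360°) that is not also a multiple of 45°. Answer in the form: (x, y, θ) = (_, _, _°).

(x, y, θ) = (5.5, 7.5, 285°)

Candidates: 52 free-cell centres × 16 headings = 832 poses. Raycast each; keep the one whose scan matches to 4 dp.
  (6.5, 7.5, 15°): beam 1 = 7.5056 ≠ 3.0000 ✗
  (2.5, 7.5, 150°): beam 1 = 4.6587 ≠ 3.0000 ✗
  (6.5, 2.5, 195°): beam 1 = 1.7321 ≠ 3.0000 ✗
  (1.5, 8.5, 210°): beam 1 = 0.5176 ≠ 3.0000 ✗
  …
  (5.5, 7.5, 285°): r_1=3.0000, r_2=4.6587, r_3=7.5056, r_4=6.7293, r_5=2.8868, r_6=1.9319, r_7=1.7321 — all match ✓
No second candidate reproduces the full scan.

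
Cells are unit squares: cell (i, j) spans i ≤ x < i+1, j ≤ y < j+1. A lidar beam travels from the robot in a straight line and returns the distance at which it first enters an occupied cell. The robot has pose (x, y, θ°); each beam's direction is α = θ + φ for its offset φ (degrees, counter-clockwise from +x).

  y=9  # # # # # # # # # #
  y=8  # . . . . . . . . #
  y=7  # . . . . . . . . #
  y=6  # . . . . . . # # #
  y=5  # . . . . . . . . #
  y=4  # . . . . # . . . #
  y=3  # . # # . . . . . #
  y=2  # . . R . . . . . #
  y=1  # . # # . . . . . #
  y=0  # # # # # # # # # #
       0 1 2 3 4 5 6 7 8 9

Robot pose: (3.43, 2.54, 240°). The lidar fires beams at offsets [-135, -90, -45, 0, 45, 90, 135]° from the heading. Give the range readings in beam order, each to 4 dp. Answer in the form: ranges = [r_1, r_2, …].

beam 1: φ=-135°, α=105°
  d=(-0.2588,0.9659)  start (3,2)  tX=1.6614 tY=0.4762  stride 1/|dx|=3.8637 1/|dy|=1.0353
    cross y-line → (3,3), t=0.4762 (wall)
  → r_1 = 0.4762
beam 2: φ=-90°, α=150°
  d=(-0.8660,0.5000)  start (3,2)  tX=0.4965 tY=0.9200  stride 1/|dx|=1.1547 1/|dy|=2.0000
    cross x-line → (2,2), t=0.4965
    cross y-line → (2,3), t=0.9200 (wall)
  → r_2 = 0.9200
beam 3: φ=-45°, α=195°
  d=(-0.9659,-0.2588)  start (3,2)  tX=0.4452 tY=2.0864  stride 1/|dx|=1.0353 1/|dy|=3.8637
    cross x-line → (2,2), t=0.4452
    cross x-line → (1,2), t=1.4804
    cross y-line → (1,1), t=2.0864
    cross x-line → (0,1), t=2.5157 (wall)
  → r_3 = 2.5157
beam 4: φ=0°, α=240°
  d=(-0.5000,-0.8660)  start (3,2)  tX=0.8600 tY=0.6235  stride 1/|dx|=2.0000 1/|dy|=1.1547
    cross y-line → (3,1), t=0.6235 (wall)
  → r_4 = 0.6235
beam 5: φ=45°, α=285°
  d=(0.2588,-0.9659)  start (3,2)  tX=2.2023 tY=0.5590  stride 1/|dx|=3.8637 1/|dy|=1.0353
    cross y-line → (3,1), t=0.5590 (wall)
  → r_5 = 0.5590
beam 6: φ=90°, α=330°
  d=(0.8660,-0.5000)  start (3,2)  tX=0.6582 tY=1.0800  stride 1/|dx|=1.1547 1/|dy|=2.0000
    cross x-line → (4,2), t=0.6582
    cross y-line → (4,1), t=1.0800
    cross x-line → (5,1), t=1.8129
    cross x-line → (6,1), t=2.9676
    cross y-line → (6,0), t=3.0800 (wall)
  → r_6 = 3.0800
beam 7: φ=135°, α=15°
  d=(0.9659,0.2588)  start (3,2)  tX=0.5901 tY=1.7773  stride 1/|dx|=1.0353 1/|dy|=3.8637
    cross x-line → (4,2), t=0.5901
    cross x-line → (5,2), t=1.6254
    cross y-line → (5,3), t=1.7773
    cross x-line → (6,3), t=2.6607
    cross x-line → (7,3), t=3.6959
    cross x-line → (8,3), t=4.7312
    cross y-line → (8,4), t=5.6410
    cross x-line → (9,4), t=5.7665 (wall)
  → r_7 = 5.7665

ranges = [0.4762, 0.9200, 2.5157, 0.6235, 0.5590, 3.0800, 5.7665]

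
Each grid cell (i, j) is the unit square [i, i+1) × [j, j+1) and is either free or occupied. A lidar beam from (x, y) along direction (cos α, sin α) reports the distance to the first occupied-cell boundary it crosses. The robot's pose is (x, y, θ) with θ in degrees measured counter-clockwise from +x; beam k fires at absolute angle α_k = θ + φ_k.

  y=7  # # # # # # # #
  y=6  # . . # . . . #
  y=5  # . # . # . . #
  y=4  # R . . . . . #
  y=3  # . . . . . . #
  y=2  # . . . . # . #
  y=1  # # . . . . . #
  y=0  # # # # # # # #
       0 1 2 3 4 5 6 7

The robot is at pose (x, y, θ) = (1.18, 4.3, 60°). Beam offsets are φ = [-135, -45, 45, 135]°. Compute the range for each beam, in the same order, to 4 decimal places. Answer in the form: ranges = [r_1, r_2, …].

beam 1: φ=-135°, α=285°
  direction (0.2588, -0.9659); cell (1,4); t to first gridline: x 3.1682, y 0.3106 (then +3.8637 / +1.0353)
    (1,3) via y @ 0.3106
    (1,2) via y @ 1.3459
    (1,1) via y @ 2.3811  # hit
  → r_1 = 2.3811
beam 2: φ=-45°, α=15°
  direction (0.9659, 0.2588); cell (1,4); t to first gridline: x 0.8489, y 2.7046 (then +1.0353 / +3.8637)
    (2,4) via x @ 0.8489
    (3,4) via x @ 1.8842
    (3,5) via y @ 2.7046
    (4,5) via x @ 2.9195  # hit
  → r_2 = 2.9195
beam 3: φ=45°, α=105°
  direction (-0.2588, 0.9659); cell (1,4); t to first gridline: x 0.6955, y 0.7247 (then +3.8637 / +1.0353)
    (0,4) via x @ 0.6955  # hit
  → r_3 = 0.6955
beam 4: φ=135°, α=195°
  direction (-0.9659, -0.2588); cell (1,4); t to first gridline: x 0.1863, y 1.1591 (then +1.0353 / +3.8637)
    (0,4) via x @ 0.1863  # hit
  → r_4 = 0.1863

ranges = [2.3811, 2.9195, 0.6955, 0.1863]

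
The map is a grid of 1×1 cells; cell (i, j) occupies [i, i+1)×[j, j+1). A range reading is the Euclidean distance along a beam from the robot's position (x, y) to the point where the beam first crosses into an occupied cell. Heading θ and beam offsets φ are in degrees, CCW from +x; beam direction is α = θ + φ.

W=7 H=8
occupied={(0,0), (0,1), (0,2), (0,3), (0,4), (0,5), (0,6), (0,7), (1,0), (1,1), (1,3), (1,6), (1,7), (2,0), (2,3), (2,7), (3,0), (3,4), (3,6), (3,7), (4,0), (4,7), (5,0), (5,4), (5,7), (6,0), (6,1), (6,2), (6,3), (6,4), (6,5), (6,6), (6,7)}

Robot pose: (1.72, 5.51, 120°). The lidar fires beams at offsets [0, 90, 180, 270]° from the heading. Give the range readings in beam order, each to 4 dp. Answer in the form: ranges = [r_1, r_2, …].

ranges = [0.5658, 0.8314, 1.7436, 1.4780]

beam 1: φ=0°, α=120°
  d=(-0.5000,0.8660)  start (1,5)  tX=1.4400 tY=0.5658  stride 1/|dx|=2.0000 1/|dy|=1.1547
    cross y-line → (1,6), t=0.5658 (wall)
  → r_1 = 0.5658
beam 2: φ=90°, α=210°
  d=(-0.8660,-0.5000)  start (1,5)  tX=0.8314 tY=1.0200  stride 1/|dx|=1.1547 1/|dy|=2.0000
    cross x-line → (0,5), t=0.8314 (wall)
  → r_2 = 0.8314
beam 3: φ=180°, α=300°
  d=(0.5000,-0.8660)  start (1,5)  tX=0.5600 tY=0.5889  stride 1/|dx|=2.0000 1/|dy|=1.1547
    cross x-line → (2,5), t=0.5600
    cross y-line → (2,4), t=0.5889
    cross y-line → (2,3), t=1.7436 (wall)
  → r_3 = 1.7436
beam 4: φ=270°, α=30°
  d=(0.8660,0.5000)  start (1,5)  tX=0.3233 tY=0.9800  stride 1/|dx|=1.1547 1/|dy|=2.0000
    cross x-line → (2,5), t=0.3233
    cross y-line → (2,6), t=0.9800
    cross x-line → (3,6), t=1.4780 (wall)
  → r_4 = 1.4780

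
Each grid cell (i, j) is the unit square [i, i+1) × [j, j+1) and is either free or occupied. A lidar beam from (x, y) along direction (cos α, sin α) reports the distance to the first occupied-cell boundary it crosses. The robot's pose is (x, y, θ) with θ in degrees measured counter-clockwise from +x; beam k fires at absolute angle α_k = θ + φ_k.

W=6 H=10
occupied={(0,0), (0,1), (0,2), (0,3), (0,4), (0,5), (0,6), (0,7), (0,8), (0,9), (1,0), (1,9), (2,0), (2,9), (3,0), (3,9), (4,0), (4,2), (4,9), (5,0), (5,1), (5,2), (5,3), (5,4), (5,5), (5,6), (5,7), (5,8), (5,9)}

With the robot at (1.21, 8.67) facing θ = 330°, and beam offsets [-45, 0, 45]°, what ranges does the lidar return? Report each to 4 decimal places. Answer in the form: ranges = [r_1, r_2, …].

ranges = [7.9406, 4.3763, 1.2750]

beam 1: φ=-45°, α=285°
  direction (0.2588, -0.9659); cell (1,8); t to first gridline: x 3.0523, y 0.6936 (then +3.8637 / +1.0353)
    (1,7) via y @ 0.6936
    (1,6) via y @ 1.7289
    (1,5) via y @ 2.7642
    (2,5) via x @ 3.0523
    (2,4) via y @ 3.7995
    (2,3) via y @ 4.8347
    (2,2) via y @ 5.8700
    (2,1) via y @ 6.9053
    (3,1) via x @ 6.9160
    (3,0) via y @ 7.9406  # hit
  → r_1 = 7.9406
beam 2: φ=0°, α=330°
  direction (0.8660, -0.5000); cell (1,8); t to first gridline: x 0.9122, y 1.3400 (then +1.1547 / +2.0000)
    (2,8) via x @ 0.9122
    (2,7) via y @ 1.3400
    (3,7) via x @ 2.0669
    (4,7) via x @ 3.2216
    (4,6) via y @ 3.3400
    (5,6) via x @ 4.3763  # hit
  → r_2 = 4.3763
beam 3: φ=45°, α=15°
  direction (0.9659, 0.2588); cell (1,8); t to first gridline: x 0.8179, y 1.2750 (then +1.0353 / +3.8637)
    (2,8) via x @ 0.8179
    (2,9) via y @ 1.2750  # hit
  → r_3 = 1.2750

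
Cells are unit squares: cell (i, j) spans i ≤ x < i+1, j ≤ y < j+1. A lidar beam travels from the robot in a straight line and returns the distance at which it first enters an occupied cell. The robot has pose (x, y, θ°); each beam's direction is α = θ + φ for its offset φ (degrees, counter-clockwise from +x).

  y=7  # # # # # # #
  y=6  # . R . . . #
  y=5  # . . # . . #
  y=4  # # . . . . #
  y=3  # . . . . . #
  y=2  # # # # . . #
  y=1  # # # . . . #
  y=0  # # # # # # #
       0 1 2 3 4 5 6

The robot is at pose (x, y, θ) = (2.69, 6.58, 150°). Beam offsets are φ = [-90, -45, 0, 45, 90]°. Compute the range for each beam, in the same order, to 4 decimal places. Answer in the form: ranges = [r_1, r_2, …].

beam 1: φ=-90°, α=60°
  cosα=0.5000 sinα=0.8660 | (2,6) | tMaxX 0.6200 tMaxY 0.4850 | tΔX 2.0000 tΔY 1.1547
    t=0.4850 [y] (2,7) — stop
  → r_1 = 0.4850
beam 2: φ=-45°, α=105°
  cosα=-0.2588 sinα=0.9659 | (2,6) | tMaxX 2.6660 tMaxY 0.4348 | tΔX 3.8637 tΔY 1.0353
    t=0.4348 [y] (2,7) — stop
  → r_2 = 0.4348
beam 3: φ=0°, α=150°
  cosα=-0.8660 sinα=0.5000 | (2,6) | tMaxX 0.7967 tMaxY 0.8400 | tΔX 1.1547 tΔY 2.0000
    t=0.7967 [x] (1,6)
    t=0.8400 [y] (1,7) — stop
  → r_3 = 0.8400
beam 4: φ=45°, α=195°
  cosα=-0.9659 sinα=-0.2588 | (2,6) | tMaxX 0.7143 tMaxY 2.2409 | tΔX 1.0353 tΔY 3.8637
    t=0.7143 [x] (1,6)
    t=1.7496 [x] (0,6) — stop
  → r_4 = 1.7496
beam 5: φ=90°, α=240°
  cosα=-0.5000 sinα=-0.8660 | (2,6) | tMaxX 1.3800 tMaxY 0.6697 | tΔX 2.0000 tΔY 1.1547
    t=0.6697 [y] (2,5)
    t=1.3800 [x] (1,5)
    t=1.8244 [y] (1,4) — stop
  → r_5 = 1.8244

ranges = [0.4850, 0.4348, 0.8400, 1.7496, 1.8244]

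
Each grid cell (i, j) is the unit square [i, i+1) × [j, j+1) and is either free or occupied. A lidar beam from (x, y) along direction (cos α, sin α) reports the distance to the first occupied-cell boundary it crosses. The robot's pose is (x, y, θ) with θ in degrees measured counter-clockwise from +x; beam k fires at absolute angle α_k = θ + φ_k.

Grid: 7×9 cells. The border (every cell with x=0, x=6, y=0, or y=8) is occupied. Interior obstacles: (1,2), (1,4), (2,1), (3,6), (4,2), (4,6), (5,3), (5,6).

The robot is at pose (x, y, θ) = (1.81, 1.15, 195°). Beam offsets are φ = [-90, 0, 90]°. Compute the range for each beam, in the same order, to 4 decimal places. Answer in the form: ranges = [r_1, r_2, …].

ranges = [0.8800, 0.5796, 0.1553]

beam 1: φ=-90°, α=105°
  dir = (cos 105°, sin 105°) = (-0.2588, 0.9659); from cell (1,1)
  next x-line at t=3.1296, next y-line at t=0.8800; Δt_x=3.8637, Δt_y=1.0353
    y: enter (1,2) at t=0.8800 ← occupied
  → r_1 = 0.8800
beam 2: φ=0°, α=195°
  dir = (cos 195°, sin 195°) = (-0.9659, -0.2588); from cell (1,1)
  next x-line at t=0.8386, next y-line at t=0.5796; Δt_x=1.0353, Δt_y=3.8637
    y: enter (1,0) at t=0.5796 ← occupied
  → r_2 = 0.5796
beam 3: φ=90°, α=285°
  dir = (cos 285°, sin 285°) = (0.2588, -0.9659); from cell (1,1)
  next x-line at t=0.7341, next y-line at t=0.1553; Δt_x=3.8637, Δt_y=1.0353
    y: enter (1,0) at t=0.1553 ← occupied
  → r_3 = 0.1553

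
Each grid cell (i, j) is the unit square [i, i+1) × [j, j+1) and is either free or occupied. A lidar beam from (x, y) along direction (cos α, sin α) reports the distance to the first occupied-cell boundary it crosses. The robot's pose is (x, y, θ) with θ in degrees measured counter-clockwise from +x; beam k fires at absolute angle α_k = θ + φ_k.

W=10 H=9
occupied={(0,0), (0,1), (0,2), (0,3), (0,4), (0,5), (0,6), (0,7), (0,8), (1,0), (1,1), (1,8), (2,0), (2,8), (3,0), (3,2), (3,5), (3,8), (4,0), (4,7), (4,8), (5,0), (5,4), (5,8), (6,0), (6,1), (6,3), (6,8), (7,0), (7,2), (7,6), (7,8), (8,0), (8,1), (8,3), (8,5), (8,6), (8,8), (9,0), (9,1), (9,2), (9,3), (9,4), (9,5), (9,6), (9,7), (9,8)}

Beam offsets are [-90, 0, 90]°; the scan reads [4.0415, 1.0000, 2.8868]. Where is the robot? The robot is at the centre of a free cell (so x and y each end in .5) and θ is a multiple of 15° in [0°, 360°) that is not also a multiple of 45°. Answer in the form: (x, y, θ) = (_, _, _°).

(x, y, θ) = (4.5, 3.5, 240°)

The pose lattice has 43·16 = 688 candidates. Test each by forward raycasting.
  (7.5, 1.5, 60°): beam 1 = 0.5774 ≠ 4.0415 ✗
  (2.5, 5.5, 255°): beam 1 = 1.5529 ≠ 4.0415 ✗
  (1.5, 4.5, 300°): beam 1 = 0.5774 ≠ 4.0415 ✗
  (3.5, 1.5, 345°): beam 1 = 0.5176 ≠ 4.0415 ✗
  …
  (4.5, 3.5, 240°): r_1=4.0415, r_2=1.0000, r_3=2.8868 — all match ✓
Only this pose fits every beam.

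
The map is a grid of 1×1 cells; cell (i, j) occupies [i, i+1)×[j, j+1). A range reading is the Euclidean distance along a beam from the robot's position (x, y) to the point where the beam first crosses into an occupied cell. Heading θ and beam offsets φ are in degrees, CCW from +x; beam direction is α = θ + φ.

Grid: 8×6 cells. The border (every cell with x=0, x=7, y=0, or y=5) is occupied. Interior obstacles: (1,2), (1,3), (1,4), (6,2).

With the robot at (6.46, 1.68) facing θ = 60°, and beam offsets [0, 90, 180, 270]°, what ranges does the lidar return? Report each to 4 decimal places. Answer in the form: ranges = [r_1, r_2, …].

ranges = [0.3695, 5.1500, 0.7852, 0.6235]

beam 1: φ=0°, α=60°
  direction (0.5000, 0.8660); cell (6,1); t to first gridline: x 1.0800, y 0.3695 (then +2.0000 / +1.1547)
    (6,2) via y @ 0.3695  # hit
  → r_1 = 0.3695
beam 2: φ=90°, α=150°
  direction (-0.8660, 0.5000); cell (6,1); t to first gridline: x 0.5312, y 0.6400 (then +1.1547 / +2.0000)
    (5,1) via x @ 0.5312
    (5,2) via y @ 0.6400
    (4,2) via x @ 1.6859
    (4,3) via y @ 2.6400
    (3,3) via x @ 2.8406
    (2,3) via x @ 3.9953
    (2,4) via y @ 4.6400
    (1,4) via x @ 5.1500  # hit
  → r_2 = 5.1500
beam 3: φ=180°, α=240°
  direction (-0.5000, -0.8660); cell (6,1); t to first gridline: x 0.9200, y 0.7852 (then +2.0000 / +1.1547)
    (6,0) via y @ 0.7852  # hit
  → r_3 = 0.7852
beam 4: φ=270°, α=330°
  direction (0.8660, -0.5000); cell (6,1); t to first gridline: x 0.6235, y 1.3600 (then +1.1547 / +2.0000)
    (7,1) via x @ 0.6235  # hit
  → r_4 = 0.6235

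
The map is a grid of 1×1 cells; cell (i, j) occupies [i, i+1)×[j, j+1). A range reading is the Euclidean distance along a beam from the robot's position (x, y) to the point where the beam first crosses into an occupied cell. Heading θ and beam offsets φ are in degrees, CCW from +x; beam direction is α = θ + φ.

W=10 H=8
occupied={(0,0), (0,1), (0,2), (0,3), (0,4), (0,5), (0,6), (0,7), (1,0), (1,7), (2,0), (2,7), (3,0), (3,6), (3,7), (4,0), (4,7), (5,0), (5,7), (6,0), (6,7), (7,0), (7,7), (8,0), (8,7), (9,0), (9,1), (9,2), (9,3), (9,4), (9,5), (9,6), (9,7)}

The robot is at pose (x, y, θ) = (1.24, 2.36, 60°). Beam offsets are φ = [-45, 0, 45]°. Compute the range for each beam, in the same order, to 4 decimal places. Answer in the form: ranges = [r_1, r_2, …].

ranges = [8.0337, 4.2031, 0.9273]

beam 1: φ=-45°, α=15°
  d=(0.9659,0.2588)  start (1,2)  tX=0.7868 tY=2.4728  stride 1/|dx|=1.0353 1/|dy|=3.8637
    cross x-line → (2,2), t=0.7868
    cross x-line → (3,2), t=1.8221
    cross y-line → (3,3), t=2.4728
    cross x-line → (4,3), t=2.8574
    cross x-line → (5,3), t=3.8926
    cross x-line → (6,3), t=4.9279
    cross x-line → (7,3), t=5.9632
    cross y-line → (7,4), t=6.3365
    cross x-line → (8,4), t=6.9985
    cross x-line → (9,4), t=8.0337 (wall)
  → r_1 = 8.0337
beam 2: φ=0°, α=60°
  d=(0.5000,0.8660)  start (1,2)  tX=1.5200 tY=0.7390  stride 1/|dx|=2.0000 1/|dy|=1.1547
    cross y-line → (1,3), t=0.7390
    cross x-line → (2,3), t=1.5200
    cross y-line → (2,4), t=1.8937
    cross y-line → (2,5), t=3.0484
    cross x-line → (3,5), t=3.5200
    cross y-line → (3,6), t=4.2031 (wall)
  → r_2 = 4.2031
beam 3: φ=45°, α=105°
  d=(-0.2588,0.9659)  start (1,2)  tX=0.9273 tY=0.6626  stride 1/|dx|=3.8637 1/|dy|=1.0353
    cross y-line → (1,3), t=0.6626
    cross x-line → (0,3), t=0.9273 (wall)
  → r_3 = 0.9273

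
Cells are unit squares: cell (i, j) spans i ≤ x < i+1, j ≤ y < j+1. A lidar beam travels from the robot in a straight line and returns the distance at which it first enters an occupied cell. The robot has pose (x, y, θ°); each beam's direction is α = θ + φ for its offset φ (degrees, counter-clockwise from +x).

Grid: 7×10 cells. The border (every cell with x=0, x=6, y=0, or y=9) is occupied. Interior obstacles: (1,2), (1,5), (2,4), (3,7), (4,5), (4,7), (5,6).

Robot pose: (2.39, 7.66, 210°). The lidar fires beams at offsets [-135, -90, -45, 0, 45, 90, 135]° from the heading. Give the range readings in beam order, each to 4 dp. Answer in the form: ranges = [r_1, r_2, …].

beam 1: φ=-135°, α=75°
  dir = (cos 75°, sin 75°) = (0.2588, 0.9659); from cell (2,7)
  next x-line at t=2.3569, next y-line at t=0.3520; Δt_x=3.8637, Δt_y=1.0353
    y: enter (2,8) at t=0.3520
    y: enter (2,9) at t=1.3873 ← occupied
  → r_1 = 1.3873
beam 2: φ=-90°, α=120°
  dir = (cos 120°, sin 120°) = (-0.5000, 0.8660); from cell (2,7)
  next x-line at t=0.7800, next y-line at t=0.3926; Δt_x=2.0000, Δt_y=1.1547
    y: enter (2,8) at t=0.3926
    x: enter (1,8) at t=0.7800
    y: enter (1,9) at t=1.5473 ← occupied
  → r_2 = 1.5473
beam 3: φ=-45°, α=165°
  dir = (cos 165°, sin 165°) = (-0.9659, 0.2588); from cell (2,7)
  next x-line at t=0.4038, next y-line at t=1.3137; Δt_x=1.0353, Δt_y=3.8637
    x: enter (1,7) at t=0.4038
    y: enter (1,8) at t=1.3137
    x: enter (0,8) at t=1.4390 ← occupied
  → r_3 = 1.4390
beam 4: φ=0°, α=210°
  dir = (cos 210°, sin 210°) = (-0.8660, -0.5000); from cell (2,7)
  next x-line at t=0.4503, next y-line at t=1.3200; Δt_x=1.1547, Δt_y=2.0000
    x: enter (1,7) at t=0.4503
    y: enter (1,6) at t=1.3200
    x: enter (0,6) at t=1.6050 ← occupied
  → r_4 = 1.6050
beam 5: φ=45°, α=255°
  dir = (cos 255°, sin 255°) = (-0.2588, -0.9659); from cell (2,7)
  next x-line at t=1.5068, next y-line at t=0.6833; Δt_x=3.8637, Δt_y=1.0353
    y: enter (2,6) at t=0.6833
    x: enter (1,6) at t=1.5068
    y: enter (1,5) at t=1.7186 ← occupied
  → r_5 = 1.7186
beam 6: φ=90°, α=300°
  dir = (cos 300°, sin 300°) = (0.5000, -0.8660); from cell (2,7)
  next x-line at t=1.2200, next y-line at t=0.7621; Δt_x=2.0000, Δt_y=1.1547
    y: enter (2,6) at t=0.7621
    x: enter (3,6) at t=1.2200
    y: enter (3,5) at t=1.9168
    y: enter (3,4) at t=3.0715
    x: enter (4,4) at t=3.2200
    y: enter (4,3) at t=4.2262
    x: enter (5,3) at t=5.2200
    y: enter (5,2) at t=5.3809
    y: enter (5,1) at t=6.5356
    x: enter (6,1) at t=7.2200 ← occupied
  → r_6 = 7.2200
beam 7: φ=135°, α=345°
  dir = (cos 345°, sin 345°) = (0.9659, -0.2588); from cell (2,7)
  next x-line at t=0.6315, next y-line at t=2.5500; Δt_x=1.0353, Δt_y=3.8637
    x: enter (3,7) at t=0.6315 ← occupied
  → r_7 = 0.6315

ranges = [1.3873, 1.5473, 1.4390, 1.6050, 1.7186, 7.2200, 0.6315]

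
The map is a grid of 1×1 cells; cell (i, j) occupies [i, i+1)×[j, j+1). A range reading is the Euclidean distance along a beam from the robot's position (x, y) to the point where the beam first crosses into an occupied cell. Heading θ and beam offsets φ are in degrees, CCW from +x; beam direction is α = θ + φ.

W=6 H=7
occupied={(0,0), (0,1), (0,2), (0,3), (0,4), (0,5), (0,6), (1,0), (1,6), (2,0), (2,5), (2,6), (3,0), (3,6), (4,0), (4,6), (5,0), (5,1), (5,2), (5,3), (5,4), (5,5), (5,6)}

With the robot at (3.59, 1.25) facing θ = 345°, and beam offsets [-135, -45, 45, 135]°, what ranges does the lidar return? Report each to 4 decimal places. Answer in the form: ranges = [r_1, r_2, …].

ranges = [0.5000, 0.2887, 1.6281, 5.1800]

beam 1: φ=-135°, α=210°
  d=(-0.8660,-0.5000)  start (3,1)  tX=0.6813 tY=0.5000  stride 1/|dx|=1.1547 1/|dy|=2.0000
    cross y-line → (3,0), t=0.5000 (wall)
  → r_1 = 0.5000
beam 2: φ=-45°, α=300°
  d=(0.5000,-0.8660)  start (3,1)  tX=0.8200 tY=0.2887  stride 1/|dx|=2.0000 1/|dy|=1.1547
    cross y-line → (3,0), t=0.2887 (wall)
  → r_2 = 0.2887
beam 3: φ=45°, α=30°
  d=(0.8660,0.5000)  start (3,1)  tX=0.4734 tY=1.5000  stride 1/|dx|=1.1547 1/|dy|=2.0000
    cross x-line → (4,1), t=0.4734
    cross y-line → (4,2), t=1.5000
    cross x-line → (5,2), t=1.6281 (wall)
  → r_3 = 1.6281
beam 4: φ=135°, α=120°
  d=(-0.5000,0.8660)  start (3,1)  tX=1.1800 tY=0.8660  stride 1/|dx|=2.0000 1/|dy|=1.1547
    cross y-line → (3,2), t=0.8660
    cross x-line → (2,2), t=1.1800
    cross y-line → (2,3), t=2.0207
    cross y-line → (2,4), t=3.1754
    cross x-line → (1,4), t=3.1800
    cross y-line → (1,5), t=4.3301
    cross x-line → (0,5), t=5.1800 (wall)
  → r_4 = 5.1800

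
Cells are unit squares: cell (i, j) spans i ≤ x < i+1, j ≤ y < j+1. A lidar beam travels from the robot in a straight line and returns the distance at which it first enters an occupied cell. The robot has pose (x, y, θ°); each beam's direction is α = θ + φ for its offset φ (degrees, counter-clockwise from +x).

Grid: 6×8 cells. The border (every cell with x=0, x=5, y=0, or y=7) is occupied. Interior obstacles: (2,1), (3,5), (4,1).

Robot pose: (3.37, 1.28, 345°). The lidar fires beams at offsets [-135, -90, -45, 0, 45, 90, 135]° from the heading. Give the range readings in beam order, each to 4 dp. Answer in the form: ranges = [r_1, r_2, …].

ranges = [0.4272, 0.2899, 0.3233, 0.6522, 0.7275, 5.9218, 0.7400]

beam 1: φ=-135°, α=210°
  direction (-0.8660, -0.5000); cell (3,1); t to first gridline: x 0.4272, y 0.5600 (then +1.1547 / +2.0000)
    (2,1) via x @ 0.4272  # hit
  → r_1 = 0.4272
beam 2: φ=-90°, α=255°
  direction (-0.2588, -0.9659); cell (3,1); t to first gridline: x 1.4296, y 0.2899 (then +3.8637 / +1.0353)
    (3,0) via y @ 0.2899  # hit
  → r_2 = 0.2899
beam 3: φ=-45°, α=300°
  direction (0.5000, -0.8660); cell (3,1); t to first gridline: x 1.2600, y 0.3233 (then +2.0000 / +1.1547)
    (3,0) via y @ 0.3233  # hit
  → r_3 = 0.3233
beam 4: φ=0°, α=345°
  direction (0.9659, -0.2588); cell (3,1); t to first gridline: x 0.6522, y 1.0818 (then +1.0353 / +3.8637)
    (4,1) via x @ 0.6522  # hit
  → r_4 = 0.6522
beam 5: φ=45°, α=30°
  direction (0.8660, 0.5000); cell (3,1); t to first gridline: x 0.7275, y 1.4400 (then +1.1547 / +2.0000)
    (4,1) via x @ 0.7275  # hit
  → r_5 = 0.7275
beam 6: φ=90°, α=75°
  direction (0.2588, 0.9659); cell (3,1); t to first gridline: x 2.4341, y 0.7454 (then +3.8637 / +1.0353)
    (3,2) via y @ 0.7454
    (3,3) via y @ 1.7807
    (4,3) via x @ 2.4341
    (4,4) via y @ 2.8160
    (4,5) via y @ 3.8512
    (4,6) via y @ 4.8865
    (4,7) via y @ 5.9218  # hit
  → r_6 = 5.9218
beam 7: φ=135°, α=120°
  direction (-0.5000, 0.8660); cell (3,1); t to first gridline: x 0.7400, y 0.8314 (then +2.0000 / +1.1547)
    (2,1) via x @ 0.7400  # hit
  → r_7 = 0.7400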